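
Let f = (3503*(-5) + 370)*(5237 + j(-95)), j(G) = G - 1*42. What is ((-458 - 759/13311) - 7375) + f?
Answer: -388003816774/4437 ≈ -8.7447e+7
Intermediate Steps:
j(G) = -42 + G (j(G) = G - 42 = -42 + G)
f = -87439500 (f = (3503*(-5) + 370)*(5237 + (-42 - 95)) = (-17515 + 370)*(5237 - 137) = -17145*5100 = -87439500)
((-458 - 759/13311) - 7375) + f = ((-458 - 759/13311) - 7375) - 87439500 = ((-458 - 1*253/4437) - 7375) - 87439500 = ((-458 - 253/4437) - 7375) - 87439500 = (-2032399/4437 - 7375) - 87439500 = -34755274/4437 - 87439500 = -388003816774/4437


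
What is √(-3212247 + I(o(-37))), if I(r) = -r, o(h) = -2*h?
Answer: I*√3212321 ≈ 1792.3*I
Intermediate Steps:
√(-3212247 + I(o(-37))) = √(-3212247 - (-2)*(-37)) = √(-3212247 - 1*74) = √(-3212247 - 74) = √(-3212321) = I*√3212321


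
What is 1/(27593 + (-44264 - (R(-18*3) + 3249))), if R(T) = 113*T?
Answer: -1/13818 ≈ -7.2369e-5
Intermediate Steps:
1/(27593 + (-44264 - (R(-18*3) + 3249))) = 1/(27593 + (-44264 - (113*(-18*3) + 3249))) = 1/(27593 + (-44264 - (113*(-54) + 3249))) = 1/(27593 + (-44264 - (-6102 + 3249))) = 1/(27593 + (-44264 - 1*(-2853))) = 1/(27593 + (-44264 + 2853)) = 1/(27593 - 41411) = 1/(-13818) = -1/13818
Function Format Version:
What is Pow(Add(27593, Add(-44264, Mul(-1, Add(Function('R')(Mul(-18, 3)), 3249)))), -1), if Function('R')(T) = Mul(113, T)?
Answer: Rational(-1, 13818) ≈ -7.2369e-5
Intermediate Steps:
Pow(Add(27593, Add(-44264, Mul(-1, Add(Function('R')(Mul(-18, 3)), 3249)))), -1) = Pow(Add(27593, Add(-44264, Mul(-1, Add(Mul(113, Mul(-18, 3)), 3249)))), -1) = Pow(Add(27593, Add(-44264, Mul(-1, Add(Mul(113, -54), 3249)))), -1) = Pow(Add(27593, Add(-44264, Mul(-1, Add(-6102, 3249)))), -1) = Pow(Add(27593, Add(-44264, Mul(-1, -2853))), -1) = Pow(Add(27593, Add(-44264, 2853)), -1) = Pow(Add(27593, -41411), -1) = Pow(-13818, -1) = Rational(-1, 13818)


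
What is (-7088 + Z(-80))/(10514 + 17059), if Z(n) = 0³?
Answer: -7088/27573 ≈ -0.25706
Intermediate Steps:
Z(n) = 0
(-7088 + Z(-80))/(10514 + 17059) = (-7088 + 0)/(10514 + 17059) = -7088/27573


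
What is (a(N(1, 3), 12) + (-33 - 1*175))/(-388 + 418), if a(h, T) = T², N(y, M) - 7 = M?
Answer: -32/15 ≈ -2.1333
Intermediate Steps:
N(y, M) = 7 + M
(a(N(1, 3), 12) + (-33 - 1*175))/(-388 + 418) = (12² + (-33 - 1*175))/(-388 + 418) = (144 + (-33 - 175))/30 = (144 - 208)*(1/30) = -64*1/30 = -32/15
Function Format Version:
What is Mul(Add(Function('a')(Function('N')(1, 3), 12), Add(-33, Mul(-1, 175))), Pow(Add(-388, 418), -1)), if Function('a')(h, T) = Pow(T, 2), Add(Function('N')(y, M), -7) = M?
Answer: Rational(-32, 15) ≈ -2.1333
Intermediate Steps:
Function('N')(y, M) = Add(7, M)
Mul(Add(Function('a')(Function('N')(1, 3), 12), Add(-33, Mul(-1, 175))), Pow(Add(-388, 418), -1)) = Mul(Add(Pow(12, 2), Add(-33, Mul(-1, 175))), Pow(Add(-388, 418), -1)) = Mul(Add(144, Add(-33, -175)), Pow(30, -1)) = Mul(Add(144, -208), Rational(1, 30)) = Mul(-64, Rational(1, 30)) = Rational(-32, 15)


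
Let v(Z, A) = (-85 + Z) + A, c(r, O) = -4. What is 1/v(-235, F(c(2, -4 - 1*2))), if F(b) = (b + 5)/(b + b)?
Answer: -8/2561 ≈ -0.0031238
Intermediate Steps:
F(b) = (5 + b)/(2*b) (F(b) = (5 + b)/((2*b)) = (5 + b)*(1/(2*b)) = (5 + b)/(2*b))
v(Z, A) = -85 + A + Z
1/v(-235, F(c(2, -4 - 1*2))) = 1/(-85 + (1/2)*(5 - 4)/(-4) - 235) = 1/(-85 + (1/2)*(-1/4)*1 - 235) = 1/(-85 - 1/8 - 235) = 1/(-2561/8) = -8/2561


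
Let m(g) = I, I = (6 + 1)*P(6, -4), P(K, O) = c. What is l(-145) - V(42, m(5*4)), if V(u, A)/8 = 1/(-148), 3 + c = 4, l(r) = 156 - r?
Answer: 11139/37 ≈ 301.05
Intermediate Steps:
c = 1 (c = -3 + 4 = 1)
P(K, O) = 1
I = 7 (I = (6 + 1)*1 = 7*1 = 7)
m(g) = 7
V(u, A) = -2/37 (V(u, A) = 8/(-148) = 8*(-1/148) = -2/37)
l(-145) - V(42, m(5*4)) = (156 - 1*(-145)) - 1*(-2/37) = (156 + 145) + 2/37 = 301 + 2/37 = 11139/37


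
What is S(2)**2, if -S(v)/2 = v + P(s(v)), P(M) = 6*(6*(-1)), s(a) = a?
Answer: 4624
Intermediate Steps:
P(M) = -36 (P(M) = 6*(-6) = -36)
S(v) = 72 - 2*v (S(v) = -2*(v - 36) = -2*(-36 + v) = 72 - 2*v)
S(2)**2 = (72 - 2*2)**2 = (72 - 4)**2 = 68**2 = 4624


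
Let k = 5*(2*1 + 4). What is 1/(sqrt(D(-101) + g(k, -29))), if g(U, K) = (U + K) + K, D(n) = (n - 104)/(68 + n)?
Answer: -I*sqrt(23727)/719 ≈ -0.21424*I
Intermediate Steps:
k = 30 (k = 5*(2 + 4) = 5*6 = 30)
D(n) = (-104 + n)/(68 + n)
g(U, K) = U + 2*K (g(U, K) = (K + U) + K = U + 2*K)
1/(sqrt(D(-101) + g(k, -29))) = 1/(sqrt((-104 - 101)/(68 - 101) + (30 + 2*(-29)))) = 1/(sqrt(-205/(-33) + (30 - 58))) = 1/(sqrt(-1/33*(-205) - 28)) = 1/(sqrt(205/33 - 28)) = 1/(sqrt(-719/33)) = 1/(I*sqrt(23727)/33) = -I*sqrt(23727)/719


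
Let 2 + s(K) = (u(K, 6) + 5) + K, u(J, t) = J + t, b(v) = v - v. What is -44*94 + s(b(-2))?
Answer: -4127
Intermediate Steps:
b(v) = 0
s(K) = 9 + 2*K (s(K) = -2 + (((K + 6) + 5) + K) = -2 + (((6 + K) + 5) + K) = -2 + ((11 + K) + K) = -2 + (11 + 2*K) = 9 + 2*K)
-44*94 + s(b(-2)) = -44*94 + (9 + 2*0) = -4136 + (9 + 0) = -4136 + 9 = -4127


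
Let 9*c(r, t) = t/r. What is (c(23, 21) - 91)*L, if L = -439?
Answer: 2753408/69 ≈ 39904.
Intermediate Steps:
c(r, t) = t/(9*r) (c(r, t) = (t/r)/9 = t/(9*r))
(c(23, 21) - 91)*L = ((1/9)*21/23 - 91)*(-439) = ((1/9)*21*(1/23) - 91)*(-439) = (7/69 - 91)*(-439) = -6272/69*(-439) = 2753408/69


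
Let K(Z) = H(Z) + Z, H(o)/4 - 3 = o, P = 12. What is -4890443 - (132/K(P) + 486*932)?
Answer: -32060381/6 ≈ -5.3434e+6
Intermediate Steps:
H(o) = 12 + 4*o
K(Z) = 12 + 5*Z (K(Z) = (12 + 4*Z) + Z = 12 + 5*Z)
-4890443 - (132/K(P) + 486*932) = -4890443 - (132/(12 + 5*12) + 486*932) = -4890443 - (132/(12 + 60) + 452952) = -4890443 - (132/72 + 452952) = -4890443 - (132*(1/72) + 452952) = -4890443 - (11/6 + 452952) = -4890443 - 1*2717723/6 = -4890443 - 2717723/6 = -32060381/6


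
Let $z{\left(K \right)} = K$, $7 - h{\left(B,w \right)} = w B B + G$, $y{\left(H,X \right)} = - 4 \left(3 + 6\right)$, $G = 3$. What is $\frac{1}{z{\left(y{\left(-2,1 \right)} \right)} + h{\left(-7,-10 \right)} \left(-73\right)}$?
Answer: $- \frac{1}{36098} \approx -2.7702 \cdot 10^{-5}$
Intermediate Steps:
$y{\left(H,X \right)} = -36$ ($y{\left(H,X \right)} = \left(-4\right) 9 = -36$)
$h{\left(B,w \right)} = 4 - w B^{2}$ ($h{\left(B,w \right)} = 7 - \left(w B B + 3\right) = 7 - \left(B w B + 3\right) = 7 - \left(w B^{2} + 3\right) = 7 - \left(3 + w B^{2}\right) = 4 - w B^{2}$)
$\frac{1}{z{\left(y{\left(-2,1 \right)} \right)} + h{\left(-7,-10 \right)} \left(-73\right)} = \frac{1}{-36 + \left(4 - - 10 \left(-7\right)^{2}\right) \left(-73\right)} = \frac{1}{-36 + \left(4 - \left(-10\right) 49\right) \left(-73\right)} = \frac{1}{-36 + \left(4 + 490\right) \left(-73\right)} = \frac{1}{-36 + 494 \left(-73\right)} = \frac{1}{-36 - 36062} = \frac{1}{-36098} = - \frac{1}{36098}$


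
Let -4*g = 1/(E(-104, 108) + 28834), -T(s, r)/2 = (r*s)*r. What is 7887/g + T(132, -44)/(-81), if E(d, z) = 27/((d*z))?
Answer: -2554293398635/2808 ≈ -9.0965e+8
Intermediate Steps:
T(s, r) = -2*s*r² (T(s, r) = -2*r*s*r = -2*s*r²)
E(d, z) = 27/(d*z) (E(d, z) = 27*(1/(d*z)) = 27/(d*z))
g = -104/11994943 (g = -1/(4*(27/(-104*108) + 28834)) = -1/(4*(27*(-1/104)*(1/108) + 28834)) = -1/(4*(-1/416 + 28834)) = -1/(4*11994943/416) = -¼*416/11994943 = -104/11994943 ≈ -8.6703e-6)
7887/g + T(132, -44)/(-81) = 7887/(-104/11994943) - 2*132*(-44)²/(-81) = 7887*(-11994943/104) - 2*132*1936*(-1/81) = -94604115441/104 - 511104*(-1/81) = -94604115441/104 + 170368/27 = -2554293398635/2808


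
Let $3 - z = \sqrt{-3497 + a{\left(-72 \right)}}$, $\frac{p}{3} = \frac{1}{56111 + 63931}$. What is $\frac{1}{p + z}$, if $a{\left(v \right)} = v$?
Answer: $\frac{4803400602}{5728808301373} + \frac{1601120196 i \sqrt{3569}}{5728808301373} \approx 0.00083846 + 0.016697 i$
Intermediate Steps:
$p = \frac{1}{40014}$ ($p = \frac{3}{56111 + 63931} = \frac{3}{120042} = 3 \cdot \frac{1}{120042} = \frac{1}{40014} \approx 2.4991 \cdot 10^{-5}$)
$z = 3 - i \sqrt{3569}$ ($z = 3 - \sqrt{-3497 - 72} = 3 - \sqrt{-3569} = 3 - i \sqrt{3569} \approx 3.0 - 59.741 i$)
$\frac{1}{p + z} = \frac{1}{\frac{1}{40014} + \left(3 - i \sqrt{3569}\right)} = \frac{1}{\frac{120043}{40014} - i \sqrt{3569}}$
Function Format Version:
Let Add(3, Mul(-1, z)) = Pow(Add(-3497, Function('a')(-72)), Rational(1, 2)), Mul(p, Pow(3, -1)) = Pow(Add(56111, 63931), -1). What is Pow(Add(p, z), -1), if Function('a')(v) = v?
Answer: Add(Rational(4803400602, 5728808301373), Mul(Rational(1601120196, 5728808301373), I, Pow(3569, Rational(1, 2)))) ≈ Add(0.00083846, Mul(0.016697, I))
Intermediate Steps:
p = Rational(1, 40014) (p = Mul(3, Pow(Add(56111, 63931), -1)) = Mul(3, Pow(120042, -1)) = Mul(3, Rational(1, 120042)) = Rational(1, 40014) ≈ 2.4991e-5)
z = Add(3, Mul(-1, I, Pow(3569, Rational(1, 2)))) (z = Add(3, Mul(-1, Pow(Add(-3497, -72), Rational(1, 2)))) = Add(3, Mul(-1, Pow(-3569, Rational(1, 2)))) = Add(3, Mul(-1, Mul(I, Pow(3569, Rational(1, 2))))) = Add(3, Mul(-1, I, Pow(3569, Rational(1, 2)))) ≈ Add(3.0000, Mul(-59.741, I)))
Pow(Add(p, z), -1) = Pow(Add(Rational(1, 40014), Add(3, Mul(-1, I, Pow(3569, Rational(1, 2))))), -1) = Pow(Add(Rational(120043, 40014), Mul(-1, I, Pow(3569, Rational(1, 2)))), -1)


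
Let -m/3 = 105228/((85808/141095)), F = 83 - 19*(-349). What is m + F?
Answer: -10991329767/21452 ≈ -5.1237e+5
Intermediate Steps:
F = 6714 (F = 83 + 6631 = 6714)
m = -11135358495/21452 (m = -315684/(85808/141095) = -315684/(85808*(1/141095)) = -315684/85808/141095 = -315684*141095/85808 = -3*3711786165/21452 = -11135358495/21452 ≈ -5.1908e+5)
m + F = -11135358495/21452 + 6714 = -10991329767/21452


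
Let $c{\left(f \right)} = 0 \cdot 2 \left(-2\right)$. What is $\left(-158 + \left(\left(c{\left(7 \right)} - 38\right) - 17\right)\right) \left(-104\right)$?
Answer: $22152$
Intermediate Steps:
$c{\left(f \right)} = 0$ ($c{\left(f \right)} = 0 \left(-2\right) = 0$)
$\left(-158 + \left(\left(c{\left(7 \right)} - 38\right) - 17\right)\right) \left(-104\right) = \left(-158 + \left(\left(0 - 38\right) - 17\right)\right) \left(-104\right) = \left(-158 - 55\right) \left(-104\right) = \left(-213\right) \left(-104\right) = 22152$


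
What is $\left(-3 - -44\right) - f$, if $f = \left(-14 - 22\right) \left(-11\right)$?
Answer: $-355$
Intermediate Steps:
$f = 396$ ($f = \left(-36\right) \left(-11\right) = 396$)
$\left(-3 - -44\right) - f = \left(-3 - -44\right) - 396 = \left(-3 + 44\right) - 396 = 41 - 396 = -355$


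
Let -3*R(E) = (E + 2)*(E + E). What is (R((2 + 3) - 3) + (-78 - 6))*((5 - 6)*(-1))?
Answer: -268/3 ≈ -89.333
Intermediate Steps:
R(E) = -2*E*(2 + E)/3 (R(E) = -(E + 2)*(E + E)/3 = -(2 + E)*2*E/3 = -2*E*(2 + E)/3)
(R((2 + 3) - 3) + (-78 - 6))*((5 - 6)*(-1)) = (-2*((2 + 3) - 3)*(2 + ((2 + 3) - 3))/3 + (-78 - 6))*((5 - 6)*(-1)) = (-2*(5 - 3)*(2 + (5 - 3))/3 - 84)*(-1*(-1)) = (-⅔*2*(2 + 2) - 84)*1 = (-⅔*2*4 - 84)*1 = (-16/3 - 84)*1 = -268/3*1 = -268/3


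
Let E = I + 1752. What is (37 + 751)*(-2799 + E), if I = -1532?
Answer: -2032252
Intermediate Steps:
E = 220 (E = -1532 + 1752 = 220)
(37 + 751)*(-2799 + E) = (37 + 751)*(-2799 + 220) = 788*(-2579) = -2032252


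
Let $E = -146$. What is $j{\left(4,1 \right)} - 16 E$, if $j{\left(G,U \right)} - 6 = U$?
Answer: $2343$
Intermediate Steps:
$j{\left(G,U \right)} = 6 + U$
$j{\left(4,1 \right)} - 16 E = \left(6 + 1\right) - -2336 = 7 + 2336 = 2343$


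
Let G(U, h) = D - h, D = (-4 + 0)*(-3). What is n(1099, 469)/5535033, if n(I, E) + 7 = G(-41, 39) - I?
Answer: -1133/5535033 ≈ -0.00020470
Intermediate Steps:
D = 12 (D = -4*(-3) = 12)
G(U, h) = 12 - h
n(I, E) = -34 - I (n(I, E) = -7 + ((12 - 1*39) - I) = -7 + ((12 - 39) - I) = -7 + (-27 - I) = -34 - I)
n(1099, 469)/5535033 = (-34 - 1*1099)/5535033 = (-34 - 1099)*(1/5535033) = -1133*1/5535033 = -1133/5535033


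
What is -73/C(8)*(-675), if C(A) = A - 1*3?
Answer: 9855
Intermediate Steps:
C(A) = -3 + A (C(A) = A - 3 = -3 + A)
-73/C(8)*(-675) = -73/(-3 + 8)*(-675) = -73/5*(-675) = 9855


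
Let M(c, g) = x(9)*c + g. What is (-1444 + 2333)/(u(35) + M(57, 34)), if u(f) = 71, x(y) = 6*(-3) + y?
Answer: -889/408 ≈ -2.1789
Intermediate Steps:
x(y) = -18 + y
M(c, g) = g - 9*c (M(c, g) = (-18 + 9)*c + g = -9*c + g = g - 9*c)
(-1444 + 2333)/(u(35) + M(57, 34)) = (-1444 + 2333)/(71 + (34 - 9*57)) = 889/(71 + (34 - 513)) = 889/(71 - 479) = 889/(-408) = 889*(-1/408) = -889/408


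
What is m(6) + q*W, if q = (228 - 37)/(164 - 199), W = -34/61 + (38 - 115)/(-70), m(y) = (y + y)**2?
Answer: 3011179/21350 ≈ 141.04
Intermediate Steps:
m(y) = 4*y**2 (m(y) = (2*y)**2 = 4*y**2)
W = 331/610 (W = -34*1/61 - 77*(-1/70) = -34/61 + 11/10 = 331/610 ≈ 0.54262)
q = -191/35 (q = 191/(-35) = 191*(-1/35) = -191/35 ≈ -5.4571)
m(6) + q*W = 4*6**2 - 191/35*331/610 = 4*36 - 63221/21350 = 144 - 63221/21350 = 3011179/21350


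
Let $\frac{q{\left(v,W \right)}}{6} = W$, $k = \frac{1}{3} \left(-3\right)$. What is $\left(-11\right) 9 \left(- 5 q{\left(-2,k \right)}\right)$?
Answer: $-2970$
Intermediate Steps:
$k = -1$ ($k = \frac{1}{3} \left(-3\right) = -1$)
$q{\left(v,W \right)} = 6 W$
$\left(-11\right) 9 \left(- 5 q{\left(-2,k \right)}\right) = \left(-11\right) 9 \left(- 5 \cdot 6 \left(-1\right)\right) = - 99 \left(\left(-5\right) \left(-6\right)\right) = \left(-99\right) 30 = -2970$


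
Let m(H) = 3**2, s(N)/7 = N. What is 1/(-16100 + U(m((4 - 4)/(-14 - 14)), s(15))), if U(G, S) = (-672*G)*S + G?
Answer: -1/651131 ≈ -1.5358e-6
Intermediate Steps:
s(N) = 7*N
m(H) = 9
U(G, S) = G - 672*G*S (U(G, S) = -672*G*S + G = G - 672*G*S)
1/(-16100 + U(m((4 - 4)/(-14 - 14)), s(15))) = 1/(-16100 + 9*(1 - 4704*15)) = 1/(-16100 + 9*(1 - 672*105)) = 1/(-16100 + 9*(1 - 70560)) = 1/(-16100 + 9*(-70559)) = 1/(-16100 - 635031) = 1/(-651131) = -1/651131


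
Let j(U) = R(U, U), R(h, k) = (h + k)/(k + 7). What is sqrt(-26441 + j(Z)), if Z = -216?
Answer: I*sqrt(1154879033)/209 ≈ 162.6*I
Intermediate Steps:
R(h, k) = (h + k)/(7 + k)
j(U) = 2*U/(7 + U) (j(U) = (U + U)/(7 + U) = (2*U)/(7 + U) = 2*U/(7 + U))
sqrt(-26441 + j(Z)) = sqrt(-26441 + 2*(-216)/(7 - 216)) = sqrt(-26441 + 2*(-216)/(-209)) = sqrt(-26441 + 2*(-216)*(-1/209)) = sqrt(-26441 + 432/209) = sqrt(-5525737/209) = I*sqrt(1154879033)/209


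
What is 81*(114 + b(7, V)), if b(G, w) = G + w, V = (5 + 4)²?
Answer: 16362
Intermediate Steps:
V = 81 (V = 9² = 81)
81*(114 + b(7, V)) = 81*(114 + (7 + 81)) = 81*(114 + 88) = 81*202 = 16362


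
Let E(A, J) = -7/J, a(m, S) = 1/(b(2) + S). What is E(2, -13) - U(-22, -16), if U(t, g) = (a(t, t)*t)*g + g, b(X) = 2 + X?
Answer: 4223/117 ≈ 36.094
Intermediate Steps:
a(m, S) = 1/(4 + S) (a(m, S) = 1/((2 + 2) + S) = 1/(4 + S))
U(t, g) = g + g*t/(4 + t) (U(t, g) = (t/(4 + t))*g + g = g*t/(4 + t) + g = g + g*t/(4 + t))
E(2, -13) - U(-22, -16) = -7/(-13) - 2*(-16)*(2 - 22)/(4 - 22) = -7*(-1/13) - 2*(-16)*(-20)/(-18) = 7/13 - 2*(-16)*(-1)*(-20)/18 = 7/13 - 1*(-320/9) = 7/13 + 320/9 = 4223/117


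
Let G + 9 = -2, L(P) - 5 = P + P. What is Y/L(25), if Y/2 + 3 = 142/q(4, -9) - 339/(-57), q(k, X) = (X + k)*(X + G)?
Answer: 4149/26125 ≈ 0.15881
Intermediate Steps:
L(P) = 5 + 2*P (L(P) = 5 + (P + P) = 5 + 2*P)
G = -11 (G = -9 - 2 = -11)
q(k, X) = (-11 + X)*(X + k) (q(k, X) = (X + k)*(X - 11) = (X + k)*(-11 + X) = (-11 + X)*(X + k))
Y = 4149/475 (Y = -6 + 2*(142/((-9)² - 11*(-9) - 11*4 - 9*4) - 339/(-57)) = -6 + 2*(142/(81 + 99 - 44 - 36) - 339*(-1/57)) = -6 + 2*(142/100 + 113/19) = -6 + 2*(142*(1/100) + 113/19) = -6 + 2*(71/50 + 113/19) = -6 + 2*(6999/950) = -6 + 6999/475 = 4149/475 ≈ 8.7347)
Y/L(25) = 4149/(475*(5 + 2*25)) = 4149/(475*(5 + 50)) = (4149/475)/55 = (4149/475)*(1/55) = 4149/26125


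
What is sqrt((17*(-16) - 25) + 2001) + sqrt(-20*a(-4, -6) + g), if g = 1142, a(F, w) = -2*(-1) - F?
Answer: sqrt(1022) + 2*sqrt(426) ≈ 73.248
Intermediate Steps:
a(F, w) = 2 - F
sqrt((17*(-16) - 25) + 2001) + sqrt(-20*a(-4, -6) + g) = sqrt((17*(-16) - 25) + 2001) + sqrt(-20*(2 - 1*(-4)) + 1142) = sqrt((-272 - 25) + 2001) + sqrt(-20*(2 + 4) + 1142) = sqrt(-297 + 2001) + sqrt(-20*6 + 1142) = sqrt(1704) + sqrt(-120 + 1142) = 2*sqrt(426) + sqrt(1022) = sqrt(1022) + 2*sqrt(426)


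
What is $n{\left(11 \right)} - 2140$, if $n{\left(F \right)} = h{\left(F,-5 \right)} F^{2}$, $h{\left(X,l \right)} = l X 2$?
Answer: $-15450$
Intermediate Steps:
$h{\left(X,l \right)} = 2 X l$ ($h{\left(X,l \right)} = X l 2 = 2 X l$)
$n{\left(F \right)} = - 10 F^{3}$ ($n{\left(F \right)} = 2 F \left(-5\right) F^{2} = - 10 F F^{2} = - 10 F^{3}$)
$n{\left(11 \right)} - 2140 = - 10 \cdot 11^{3} - 2140 = \left(-10\right) 1331 - 2140 = -13310 - 2140 = -15450$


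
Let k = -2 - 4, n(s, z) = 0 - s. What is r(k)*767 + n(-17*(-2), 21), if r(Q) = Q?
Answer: -4636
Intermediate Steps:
n(s, z) = -s
k = -6
r(k)*767 + n(-17*(-2), 21) = -6*767 - (-17)*(-2) = -4602 - 1*34 = -4602 - 34 = -4636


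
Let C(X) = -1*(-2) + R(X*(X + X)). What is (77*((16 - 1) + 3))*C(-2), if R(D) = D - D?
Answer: 2772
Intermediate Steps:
R(D) = 0
C(X) = 2 (C(X) = -1*(-2) + 0 = 2 + 0 = 2)
(77*((16 - 1) + 3))*C(-2) = (77*((16 - 1) + 3))*2 = (77*(15 + 3))*2 = (77*18)*2 = 1386*2 = 2772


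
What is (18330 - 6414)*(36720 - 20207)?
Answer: 196768908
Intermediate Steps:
(18330 - 6414)*(36720 - 20207) = 11916*16513 = 196768908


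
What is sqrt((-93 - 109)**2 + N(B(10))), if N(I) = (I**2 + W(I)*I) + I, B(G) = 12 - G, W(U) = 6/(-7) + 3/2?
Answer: sqrt(1999753)/7 ≈ 202.02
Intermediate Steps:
W(U) = 9/14 (W(U) = 6*(-1/7) + 3*(1/2) = -6/7 + 3/2 = 9/14)
N(I) = I**2 + 23*I/14 (N(I) = (I**2 + 9*I/14) + I = I**2 + 23*I/14)
sqrt((-93 - 109)**2 + N(B(10))) = sqrt((-93 - 109)**2 + (12 - 1*10)*(23 + 14*(12 - 1*10))/14) = sqrt((-202)**2 + (12 - 10)*(23 + 14*(12 - 10))/14) = sqrt(40804 + (1/14)*2*(23 + 14*2)) = sqrt(40804 + (1/14)*2*(23 + 28)) = sqrt(40804 + (1/14)*2*51) = sqrt(40804 + 51/7) = sqrt(285679/7) = sqrt(1999753)/7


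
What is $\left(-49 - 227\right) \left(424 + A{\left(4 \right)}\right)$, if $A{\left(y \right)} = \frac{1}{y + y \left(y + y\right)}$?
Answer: $- \frac{351095}{3} \approx -1.1703 \cdot 10^{5}$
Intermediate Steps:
$A{\left(y \right)} = \frac{1}{y + 2 y^{2}}$ ($A{\left(y \right)} = \frac{1}{y + y 2 y} = \frac{1}{y + 2 y^{2}}$)
$\left(-49 - 227\right) \left(424 + A{\left(4 \right)}\right) = \left(-49 - 227\right) \left(424 + \frac{1}{4 \left(1 + 2 \cdot 4\right)}\right) = \left(-49 - 227\right) \left(424 + \frac{1}{4 \left(1 + 8\right)}\right) = - 276 \left(424 + \frac{1}{4 \cdot 9}\right) = - 276 \left(424 + \frac{1}{4} \cdot \frac{1}{9}\right) = - 276 \left(424 + \frac{1}{36}\right) = \left(-276\right) \frac{15265}{36} = - \frac{351095}{3}$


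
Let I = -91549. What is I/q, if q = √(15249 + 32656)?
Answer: -91549*√47905/47905 ≈ -418.28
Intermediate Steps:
q = √47905 ≈ 218.87
I/q = -91549*√47905/47905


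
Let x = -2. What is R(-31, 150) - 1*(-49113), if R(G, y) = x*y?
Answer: 48813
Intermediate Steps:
R(G, y) = -2*y
R(-31, 150) - 1*(-49113) = -2*150 - 1*(-49113) = -300 + 49113 = 48813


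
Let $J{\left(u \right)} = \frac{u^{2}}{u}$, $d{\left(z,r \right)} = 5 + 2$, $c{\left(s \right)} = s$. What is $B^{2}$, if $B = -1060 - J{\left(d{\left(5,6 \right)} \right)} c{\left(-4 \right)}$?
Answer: $1065024$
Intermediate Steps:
$d{\left(z,r \right)} = 7$
$J{\left(u \right)} = u$
$B = -1032$ ($B = -1060 - 7 \left(-4\right) = -1060 - -28 = -1060 + 28 = -1032$)
$B^{2} = \left(-1032\right)^{2} = 1065024$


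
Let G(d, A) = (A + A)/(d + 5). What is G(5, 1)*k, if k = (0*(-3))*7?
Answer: 0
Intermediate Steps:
k = 0 (k = 0*7 = 0)
G(d, A) = 2*A/(5 + d) (G(d, A) = (2*A)/(5 + d) = 2*A/(5 + d))
G(5, 1)*k = (2*1/(5 + 5))*0 = (2*1/10)*0 = (2*1*(1/10))*0 = (1/5)*0 = 0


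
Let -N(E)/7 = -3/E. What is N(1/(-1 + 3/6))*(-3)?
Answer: 63/2 ≈ 31.500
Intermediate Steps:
N(E) = 21/E (N(E) = -(-21)/E = 21/E)
N(1/(-1 + 3/6))*(-3) = (21/(1/(-1 + 3/6)))*(-3) = (21/(1/(-1 + 3*(⅙))))*(-3) = (21/(1/(-1 + ½)))*(-3) = (21/(1/(-½)))*(-3) = (21/(-2))*(-3) = (21*(-½))*(-3) = -21/2*(-3) = 63/2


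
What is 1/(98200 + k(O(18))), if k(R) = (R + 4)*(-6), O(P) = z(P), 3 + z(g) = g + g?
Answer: 1/97978 ≈ 1.0206e-5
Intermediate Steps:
z(g) = -3 + 2*g (z(g) = -3 + (g + g) = -3 + 2*g)
O(P) = -3 + 2*P
k(R) = -24 - 6*R (k(R) = (4 + R)*(-6) = -24 - 6*R)
1/(98200 + k(O(18))) = 1/(98200 + (-24 - 6*(-3 + 2*18))) = 1/(98200 + (-24 - 6*(-3 + 36))) = 1/(98200 + (-24 - 6*33)) = 1/(98200 + (-24 - 198)) = 1/(98200 - 222) = 1/97978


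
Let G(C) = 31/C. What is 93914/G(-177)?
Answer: -16622778/31 ≈ -5.3622e+5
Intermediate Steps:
93914/G(-177) = 93914/((31/(-177))) = 93914/((31*(-1/177))) = 93914/(-31/177) = 93914*(-177/31) = -16622778/31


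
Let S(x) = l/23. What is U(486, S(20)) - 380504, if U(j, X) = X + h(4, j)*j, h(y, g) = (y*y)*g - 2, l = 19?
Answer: 78146199/23 ≈ 3.3977e+6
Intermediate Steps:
h(y, g) = -2 + g*y² (h(y, g) = y²*g - 2 = g*y² - 2 = -2 + g*y²)
S(x) = 19/23
U(j, X) = X + j*(-2 + 16*j) (U(j, X) = X + (-2 + j*4²)*j = X + (-2 + j*16)*j = X + (-2 + 16*j)*j = X + j*(-2 + 16*j))
U(486, S(20)) - 380504 = (19/23 + 2*486*(-1 + 8*486)) - 380504 = (19/23 + 2*486*(-1 + 3888)) - 380504 = (19/23 + 2*486*3887) - 380504 = (19/23 + 3778164) - 380504 = 86897791/23 - 380504 = 78146199/23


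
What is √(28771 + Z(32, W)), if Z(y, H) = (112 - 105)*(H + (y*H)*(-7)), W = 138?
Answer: I*√186647 ≈ 432.03*I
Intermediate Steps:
Z(y, H) = 7*H - 49*H*y (Z(y, H) = 7*(H + (H*y)*(-7)) = 7*(H - 7*H*y) = 7*H - 49*H*y)
√(28771 + Z(32, W)) = √(28771 + 7*138*(1 - 7*32)) = √(28771 + 7*138*(1 - 224)) = √(28771 + 7*138*(-223)) = √(28771 - 215418) = √(-186647) = I*√186647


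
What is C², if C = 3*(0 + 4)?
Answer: 144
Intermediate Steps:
C = 12 (C = 3*4 = 12)
C² = 12² = 144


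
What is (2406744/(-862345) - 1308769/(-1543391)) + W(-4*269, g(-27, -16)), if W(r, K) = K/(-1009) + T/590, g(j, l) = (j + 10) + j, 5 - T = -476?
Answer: -171788249128811607/158463843917242490 ≈ -1.0841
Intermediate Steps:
T = 481 (T = 5 - 1*(-476) = 5 + 476 = 481)
g(j, l) = 10 + 2*j (g(j, l) = (10 + j) + j = 10 + 2*j)
W(r, K) = 481/590 - K/1009 (W(r, K) = K/(-1009) + 481/590 = K*(-1/1009) + 481*(1/590) = -K/1009 + 481/590 = 481/590 - K/1009)
(2406744/(-862345) - 1308769/(-1543391)) + W(-4*269, g(-27, -16)) = (2406744/(-862345) - 1308769/(-1543391)) + (481/590 - (10 + 2*(-27))/1009) = (2406744*(-1/862345) - 1308769*(-1/1543391)) + (481/590 - (10 - 54)/1009) = (-2406744/862345 + 1308769/1543391) + (481/590 - 1/1009*(-44)) = -2585936625599/1330935511895 + (481/590 + 44/1009) = -2585936625599/1330935511895 + 511289/595310 = -171788249128811607/158463843917242490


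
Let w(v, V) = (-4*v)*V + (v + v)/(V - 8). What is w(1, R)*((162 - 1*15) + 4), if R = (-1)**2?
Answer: -4530/7 ≈ -647.14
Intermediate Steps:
R = 1
w(v, V) = -4*V*v + 2*v/(-8 + V) (w(v, V) = -4*V*v + (2*v)/(-8 + V) = -4*V*v + 2*v/(-8 + V))
w(1, R)*((162 - 1*15) + 4) = (2*1*(1 - 2*1**2 + 16*1)/(-8 + 1))*((162 - 1*15) + 4) = (2*1*(1 - 2*1 + 16)/(-7))*((162 - 15) + 4) = (2*1*(-1/7)*(1 - 2 + 16))*(147 + 4) = (2*1*(-1/7)*15)*151 = -30/7*151 = -4530/7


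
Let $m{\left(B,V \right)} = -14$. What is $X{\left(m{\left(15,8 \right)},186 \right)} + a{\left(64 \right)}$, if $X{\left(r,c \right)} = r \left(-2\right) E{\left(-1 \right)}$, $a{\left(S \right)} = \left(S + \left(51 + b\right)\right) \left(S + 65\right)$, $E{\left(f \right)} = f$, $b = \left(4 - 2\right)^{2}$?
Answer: $15323$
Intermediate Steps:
$b = 4$ ($b = 2^{2} = 4$)
$a{\left(S \right)} = \left(55 + S\right) \left(65 + S\right)$ ($a{\left(S \right)} = \left(S + \left(51 + 4\right)\right) \left(S + 65\right) = \left(S + 55\right) \left(65 + S\right) = \left(55 + S\right) \left(65 + S\right)$)
$X{\left(r,c \right)} = 2 r$ ($X{\left(r,c \right)} = r \left(-2\right) \left(-1\right) = - 2 r \left(-1\right) = 2 r$)
$X{\left(m{\left(15,8 \right)},186 \right)} + a{\left(64 \right)} = 2 \left(-14\right) + \left(3575 + 64^{2} + 120 \cdot 64\right) = -28 + \left(3575 + 4096 + 7680\right) = -28 + 15351 = 15323$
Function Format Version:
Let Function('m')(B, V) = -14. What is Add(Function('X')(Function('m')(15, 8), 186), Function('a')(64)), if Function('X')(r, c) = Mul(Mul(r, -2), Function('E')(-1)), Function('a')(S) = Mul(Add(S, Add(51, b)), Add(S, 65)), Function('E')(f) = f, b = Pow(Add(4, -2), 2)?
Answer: 15323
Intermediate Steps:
b = 4 (b = Pow(2, 2) = 4)
Function('a')(S) = Mul(Add(55, S), Add(65, S)) (Function('a')(S) = Mul(Add(S, Add(51, 4)), Add(S, 65)) = Mul(Add(S, 55), Add(65, S)) = Mul(Add(55, S), Add(65, S)))
Function('X')(r, c) = Mul(2, r) (Function('X')(r, c) = Mul(Mul(r, -2), -1) = Mul(Mul(-2, r), -1) = Mul(2, r))
Add(Function('X')(Function('m')(15, 8), 186), Function('a')(64)) = Add(Mul(2, -14), Add(3575, Pow(64, 2), Mul(120, 64))) = Add(-28, Add(3575, 4096, 7680)) = Add(-28, 15351) = 15323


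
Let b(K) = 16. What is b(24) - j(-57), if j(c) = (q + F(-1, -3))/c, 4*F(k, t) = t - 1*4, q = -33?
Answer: 3509/228 ≈ 15.390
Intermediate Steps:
F(k, t) = -1 + t/4 (F(k, t) = (t - 1*4)/4 = (t - 4)/4 = (-4 + t)/4 = -1 + t/4)
j(c) = -139/(4*c) (j(c) = (-33 + (-1 + (1/4)*(-3)))/c = (-33 + (-1 - 3/4))/c = (-33 - 7/4)/c = -139/(4*c))
b(24) - j(-57) = 16 - (-139)/(4*(-57)) = 16 - (-139)*(-1)/(4*57) = 16 - 1*139/228 = 16 - 139/228 = 3509/228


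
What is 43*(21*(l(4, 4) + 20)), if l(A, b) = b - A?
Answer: 18060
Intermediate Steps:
43*(21*(l(4, 4) + 20)) = 43*(21*((4 - 1*4) + 20)) = 43*(21*((4 - 4) + 20)) = 43*(21*(0 + 20)) = 43*(21*20) = 43*420 = 18060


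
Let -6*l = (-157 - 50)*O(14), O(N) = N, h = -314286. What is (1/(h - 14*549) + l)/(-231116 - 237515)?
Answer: -155512475/150886060332 ≈ -0.0010307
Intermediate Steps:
l = 483 (l = -(-157 - 50)*14/6 = -(-69)*14/2 = -⅙*(-2898) = 483)
(1/(h - 14*549) + l)/(-231116 - 237515) = (1/(-314286 - 14*549) + 483)/(-231116 - 237515) = (1/(-314286 - 7686) + 483)/(-468631) = (1/(-321972) + 483)*(-1/468631) = (-1/321972 + 483)*(-1/468631) = (155512475/321972)*(-1/468631) = -155512475/150886060332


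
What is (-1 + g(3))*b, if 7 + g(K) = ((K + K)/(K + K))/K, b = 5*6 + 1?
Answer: -713/3 ≈ -237.67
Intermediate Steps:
b = 31 (b = 30 + 1 = 31)
g(K) = -7 + 1/K (g(K) = -7 + ((K + K)/(K + K))/K = -7 + ((2*K)/((2*K)))/K = -7 + ((2*K)*(1/(2*K)))/K = -7 + 1/K)
(-1 + g(3))*b = (-1 + (-7 + 1/3))*31 = (-1 + (-7 + ⅓))*31 = (-1 - 20/3)*31 = -23/3*31 = -713/3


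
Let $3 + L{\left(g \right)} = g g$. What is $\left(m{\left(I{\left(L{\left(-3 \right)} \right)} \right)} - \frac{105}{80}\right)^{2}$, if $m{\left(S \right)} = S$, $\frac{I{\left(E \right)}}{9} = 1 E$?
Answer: $\frac{710649}{256} \approx 2776.0$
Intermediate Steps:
$L{\left(g \right)} = -3 + g^{2}$ ($L{\left(g \right)} = -3 + g g = -3 + g^{2}$)
$I{\left(E \right)} = 9 E$ ($I{\left(E \right)} = 9 \cdot 1 E = 9 E$)
$\left(m{\left(I{\left(L{\left(-3 \right)} \right)} \right)} - \frac{105}{80}\right)^{2} = \left(9 \left(-3 + \left(-3\right)^{2}\right) - \frac{105}{80}\right)^{2} = \left(9 \left(-3 + 9\right) - \frac{21}{16}\right)^{2} = \left(9 \cdot 6 - \frac{21}{16}\right)^{2} = \left(54 - \frac{21}{16}\right)^{2} = \left(\frac{843}{16}\right)^{2} = \frac{710649}{256}$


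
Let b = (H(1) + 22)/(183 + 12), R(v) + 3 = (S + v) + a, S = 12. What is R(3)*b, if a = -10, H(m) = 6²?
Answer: 116/195 ≈ 0.59487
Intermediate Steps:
H(m) = 36
R(v) = -1 + v (R(v) = -3 + ((12 + v) - 10) = -3 + (2 + v) = -1 + v)
b = 58/195 (b = (36 + 22)/(183 + 12) = 58/195 ≈ 0.29744)
R(3)*b = (-1 + 3)*(58/195) = 2*(58/195) = 116/195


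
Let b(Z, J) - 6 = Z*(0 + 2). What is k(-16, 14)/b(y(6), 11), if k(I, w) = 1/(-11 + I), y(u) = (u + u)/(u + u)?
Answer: -1/216 ≈ -0.0046296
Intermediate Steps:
y(u) = 1 (y(u) = (2*u)/((2*u)) = (2*u)*(1/(2*u)) = 1)
b(Z, J) = 6 + 2*Z (b(Z, J) = 6 + Z*(0 + 2) = 6 + Z*2 = 6 + 2*Z)
k(-16, 14)/b(y(6), 11) = 1/((-11 - 16)*(6 + 2*1)) = 1/((-27)*(6 + 2)) = -1/27/8 = -1/27*⅛ = -1/216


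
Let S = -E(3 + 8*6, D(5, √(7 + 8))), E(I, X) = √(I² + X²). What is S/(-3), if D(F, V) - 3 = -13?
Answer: √2701/3 ≈ 17.324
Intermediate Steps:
D(F, V) = -10 (D(F, V) = 3 - 13 = -10)
S = -√2701 (S = -√((3 + 8*6)² + (-10)²) = -√((3 + 48)² + 100) = -√(51² + 100) = -√(2601 + 100) = -√2701 ≈ -51.971)
S/(-3) = -√2701/(-3) = -√2701*(-⅓) = √2701/3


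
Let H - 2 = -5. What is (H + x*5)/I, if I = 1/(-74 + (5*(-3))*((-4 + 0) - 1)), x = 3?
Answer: 12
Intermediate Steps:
H = -3 (H = 2 - 5 = -3)
I = 1 (I = 1/(-74 - 15*(-4 - 1)) = 1/(-74 - 15*(-5)) = 1/(-74 + 75) = 1/1 = 1)
(H + x*5)/I = (-3 + 3*5)/1 = 1*(-3 + 15) = 1*12 = 12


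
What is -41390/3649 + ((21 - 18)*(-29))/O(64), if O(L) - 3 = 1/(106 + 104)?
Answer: -92784320/2302519 ≈ -40.297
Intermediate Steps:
O(L) = 631/210 (O(L) = 3 + 1/(106 + 104) = 3 + 1/210 = 631/210)
-41390/3649 + ((21 - 18)*(-29))/O(64) = -41390/3649 + ((21 - 18)*(-29))/(631/210) = -41390*1/3649 + (3*(-29))*(210/631) = -41390/3649 - 87*210/631 = -41390/3649 - 18270/631 = -92784320/2302519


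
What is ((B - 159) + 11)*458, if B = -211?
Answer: -164422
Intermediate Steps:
((B - 159) + 11)*458 = ((-211 - 159) + 11)*458 = (-370 + 11)*458 = -359*458 = -164422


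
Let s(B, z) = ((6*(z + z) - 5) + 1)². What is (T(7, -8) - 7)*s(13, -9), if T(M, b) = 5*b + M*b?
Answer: -1292032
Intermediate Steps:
s(B, z) = (-4 + 12*z)² (s(B, z) = ((6*(2*z) - 5) + 1)² = ((12*z - 5) + 1)² = ((-5 + 12*z) + 1)² = (-4 + 12*z)²)
(T(7, -8) - 7)*s(13, -9) = (-8*(5 + 7) - 7)*(16*(-1 + 3*(-9))²) = (-8*12 - 7)*(16*(-1 - 27)²) = (-96 - 7)*(16*(-28)²) = -1648*784 = -103*12544 = -1292032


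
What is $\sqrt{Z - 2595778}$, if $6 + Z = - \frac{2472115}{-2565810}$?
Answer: $\frac{i \sqrt{75951238261207530}}{171054} \approx 1611.1 i$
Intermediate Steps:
$Z = - \frac{2584549}{513162}$ ($Z = -6 - \frac{2472115}{-2565810} = -6 - - \frac{494423}{513162} = -6 + \frac{494423}{513162} = - \frac{2584549}{513162} \approx -5.0365$)
$\sqrt{Z - 2595778} = \sqrt{- \frac{2584549}{513162} - 2595778} = \sqrt{- \frac{1332057214585}{513162}} = \frac{i \sqrt{75951238261207530}}{171054}$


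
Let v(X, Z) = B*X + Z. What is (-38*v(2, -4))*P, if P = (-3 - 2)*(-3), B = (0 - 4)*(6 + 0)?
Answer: 29640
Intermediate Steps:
B = -24 (B = -4*6 = -24)
v(X, Z) = Z - 24*X (v(X, Z) = -24*X + Z = Z - 24*X)
P = 15 (P = -5*(-3) = 15)
(-38*v(2, -4))*P = -38*(-4 - 24*2)*15 = -38*(-4 - 48)*15 = -38*(-52)*15 = 1976*15 = 29640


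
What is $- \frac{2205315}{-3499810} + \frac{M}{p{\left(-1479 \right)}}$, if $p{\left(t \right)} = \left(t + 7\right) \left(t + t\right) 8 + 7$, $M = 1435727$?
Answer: $\frac{16368684862519}{24382066830230} \approx 0.67134$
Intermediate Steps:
$p{\left(t \right)} = 7 + 16 t \left(7 + t\right)$ ($p{\left(t \right)} = \left(7 + t\right) 2 t 8 + 7 = 2 t \left(7 + t\right) 8 + 7 = 16 t \left(7 + t\right) + 7 = 7 + 16 t \left(7 + t\right)$)
$- \frac{2205315}{-3499810} + \frac{M}{p{\left(-1479 \right)}} = - \frac{2205315}{-3499810} + \frac{1435727}{7 + 16 \left(-1479\right)^{2} + 112 \left(-1479\right)} = \left(-2205315\right) \left(- \frac{1}{3499810}\right) + \frac{1435727}{7 + 16 \cdot 2187441 - 165648} = \frac{441063}{699962} + \frac{1435727}{7 + 34999056 - 165648} = \frac{441063}{699962} + \frac{1435727}{34833415} = \frac{16368684862519}{24382066830230}$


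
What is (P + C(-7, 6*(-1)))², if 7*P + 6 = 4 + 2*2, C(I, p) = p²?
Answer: 64516/49 ≈ 1316.7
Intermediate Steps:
P = 2/7 (P = -6/7 + (4 + 2*2)/7 = -6/7 + (4 + 4)/7 = -6/7 + (⅐)*8 = -6/7 + 8/7 = 2/7 ≈ 0.28571)
(P + C(-7, 6*(-1)))² = (2/7 + (6*(-1))²)² = (2/7 + (-6)²)² = (2/7 + 36)² = (254/7)² = 64516/49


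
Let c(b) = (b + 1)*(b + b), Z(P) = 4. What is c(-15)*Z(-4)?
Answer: 1680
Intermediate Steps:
c(b) = 2*b*(1 + b) (c(b) = (1 + b)*(2*b) = 2*b*(1 + b))
c(-15)*Z(-4) = (2*(-15)*(1 - 15))*4 = (2*(-15)*(-14))*4 = 420*4 = 1680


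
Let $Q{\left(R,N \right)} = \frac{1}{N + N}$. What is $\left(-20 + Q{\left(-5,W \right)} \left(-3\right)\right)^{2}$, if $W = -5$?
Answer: $\frac{38809}{100} \approx 388.09$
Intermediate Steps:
$Q{\left(R,N \right)} = \frac{1}{2 N}$
$\left(-20 + Q{\left(-5,W \right)} \left(-3\right)\right)^{2} = \left(-20 + \frac{1}{2 \left(-5\right)} \left(-3\right)\right)^{2} = \left(-20 + \frac{1}{2} \left(- \frac{1}{5}\right) \left(-3\right)\right)^{2} = \left(-20 - - \frac{3}{10}\right)^{2} = \left(-20 + \frac{3}{10}\right)^{2} = \left(- \frac{197}{10}\right)^{2} = \frac{38809}{100}$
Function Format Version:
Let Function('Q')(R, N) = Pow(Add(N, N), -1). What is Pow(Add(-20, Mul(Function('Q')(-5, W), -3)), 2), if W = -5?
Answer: Rational(38809, 100) ≈ 388.09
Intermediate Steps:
Function('Q')(R, N) = Mul(Rational(1, 2), Pow(N, -1)) (Function('Q')(R, N) = Pow(Mul(2, N), -1) = Mul(Rational(1, 2), Pow(N, -1)))
Pow(Add(-20, Mul(Function('Q')(-5, W), -3)), 2) = Pow(Add(-20, Mul(Mul(Rational(1, 2), Pow(-5, -1)), -3)), 2) = Pow(Add(-20, Mul(Mul(Rational(1, 2), Rational(-1, 5)), -3)), 2) = Pow(Add(-20, Mul(Rational(-1, 10), -3)), 2) = Pow(Add(-20, Rational(3, 10)), 2) = Pow(Rational(-197, 10), 2) = Rational(38809, 100)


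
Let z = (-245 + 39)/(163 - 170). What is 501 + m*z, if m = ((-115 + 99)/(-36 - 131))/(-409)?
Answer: 239535325/478121 ≈ 500.99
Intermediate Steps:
m = -16/68303 (m = -16/(-167)*(-1/409) = -16*(-1/167)*(-1/409) = (16/167)*(-1/409) = -16/68303 ≈ -0.00023425)
z = 206/7 (z = -206/(-7) = -206*(-1/7) = 206/7 ≈ 29.429)
501 + m*z = 501 - 16/68303*206/7 = 501 - 3296/478121 = 239535325/478121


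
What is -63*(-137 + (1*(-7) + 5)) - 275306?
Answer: -266549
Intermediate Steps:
-63*(-137 + (1*(-7) + 5)) - 275306 = -63*(-137 + (-7 + 5)) - 275306 = -63*(-137 - 2) - 275306 = -63*(-139) - 275306 = 8757 - 275306 = -266549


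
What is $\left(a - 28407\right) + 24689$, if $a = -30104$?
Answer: $-33822$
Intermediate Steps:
$\left(a - 28407\right) + 24689 = \left(-30104 - 28407\right) + 24689 = -58511 + 24689 = -33822$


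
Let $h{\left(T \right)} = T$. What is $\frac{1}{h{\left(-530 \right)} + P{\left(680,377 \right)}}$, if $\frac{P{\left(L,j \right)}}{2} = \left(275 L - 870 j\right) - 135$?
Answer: $- \frac{1}{282780} \approx -3.5363 \cdot 10^{-6}$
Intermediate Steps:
$P{\left(L,j \right)} = -270 - 1740 j + 550 L$ ($P{\left(L,j \right)} = 2 \left(\left(275 L - 870 j\right) - 135\right) = 2 \left(\left(- 870 j + 275 L\right) - 135\right) = 2 \left(-135 - 870 j + 275 L\right) = -270 - 1740 j + 550 L$)
$\frac{1}{h{\left(-530 \right)} + P{\left(680,377 \right)}} = \frac{1}{-530 - 282250} = \frac{1}{-282780} = - \frac{1}{282780}$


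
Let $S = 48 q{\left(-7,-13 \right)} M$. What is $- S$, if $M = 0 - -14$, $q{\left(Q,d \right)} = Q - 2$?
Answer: $6048$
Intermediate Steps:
$q{\left(Q,d \right)} = -2 + Q$ ($q{\left(Q,d \right)} = Q - 2 = -2 + Q$)
$M = 14$ ($M = 0 + 14 = 14$)
$S = -6048$ ($S = 48 \left(-2 - 7\right) 14 = 48 \left(-9\right) 14 = \left(-432\right) 14 = -6048$)
$- S = \left(-1\right) \left(-6048\right) = 6048$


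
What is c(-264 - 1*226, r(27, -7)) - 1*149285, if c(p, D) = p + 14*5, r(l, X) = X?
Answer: -149705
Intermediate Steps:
c(p, D) = 70 + p (c(p, D) = p + 70 = 70 + p)
c(-264 - 1*226, r(27, -7)) - 1*149285 = (70 + (-264 - 1*226)) - 1*149285 = (70 + (-264 - 226)) - 149285 = (70 - 490) - 149285 = -420 - 149285 = -149705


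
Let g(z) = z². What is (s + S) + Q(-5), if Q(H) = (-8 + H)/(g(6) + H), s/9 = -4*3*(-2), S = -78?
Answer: 4265/31 ≈ 137.58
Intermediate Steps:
s = 216 (s = 9*(-4*3*(-2)) = 9*(-12*(-2)) = 9*24 = 216)
Q(H) = (-8 + H)/(36 + H) (Q(H) = (-8 + H)/(6² + H) = (-8 + H)/(36 + H))
(s + S) + Q(-5) = (216 - 78) + (-8 - 5)/(36 - 5) = 138 - 13/31 = 4265/31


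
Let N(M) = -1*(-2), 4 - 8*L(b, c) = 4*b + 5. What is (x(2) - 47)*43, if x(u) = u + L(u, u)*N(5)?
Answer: -8127/4 ≈ -2031.8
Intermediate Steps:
L(b, c) = -⅛ - b/2 (L(b, c) = ½ - (4*b + 5)/8 = ½ - (5 + 4*b)/8 = ½ + (-5/8 - b/2) = -⅛ - b/2)
N(M) = 2
x(u) = -¼ (x(u) = u + (-⅛ - u/2)*2 = u + (-¼ - u) = -¼)
(x(2) - 47)*43 = (-¼ - 47)*43 = -189/4*43 = -8127/4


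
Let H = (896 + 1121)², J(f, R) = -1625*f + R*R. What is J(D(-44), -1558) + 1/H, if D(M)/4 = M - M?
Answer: 9875218260197/4068289 ≈ 2.4274e+6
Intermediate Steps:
D(M) = 0 (D(M) = 4*(M - M) = 4*0 = 0)
J(f, R) = R² - 1625*f (J(f, R) = -1625*f + R² = R² - 1625*f)
H = 4068289 (H = 2017² = 4068289)
J(D(-44), -1558) + 1/H = ((-1558)² - 1625*0) + 1/4068289 = (2427364 + 0) + 1/4068289 = 2427364 + 1/4068289 = 9875218260197/4068289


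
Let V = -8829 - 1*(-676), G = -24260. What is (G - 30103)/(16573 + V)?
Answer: -54363/8420 ≈ -6.4564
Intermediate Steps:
V = -8153 (V = -8829 + 676 = -8153)
(G - 30103)/(16573 + V) = (-24260 - 30103)/(16573 - 8153) = -54363/8420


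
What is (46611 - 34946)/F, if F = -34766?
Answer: -11665/34766 ≈ -0.33553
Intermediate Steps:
(46611 - 34946)/F = (46611 - 34946)/(-34766) = 11665*(-1/34766) = -11665/34766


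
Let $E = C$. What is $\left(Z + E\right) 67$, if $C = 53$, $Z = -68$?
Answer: $-1005$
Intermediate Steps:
$E = 53$
$\left(Z + E\right) 67 = \left(-68 + 53\right) 67 = \left(-15\right) 67 = -1005$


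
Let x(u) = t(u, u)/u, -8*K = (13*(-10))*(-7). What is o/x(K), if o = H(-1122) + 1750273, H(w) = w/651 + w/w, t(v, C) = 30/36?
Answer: -7406277138/31 ≈ -2.3891e+8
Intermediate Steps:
t(v, C) = ⅚ (t(v, C) = 30*(1/36) = ⅚)
K = -455/4 (K = -13*(-10)*(-7)/8 = -(-65)*(-7)/4 = -⅛*910 = -455/4 ≈ -113.75)
x(u) = 5/(6*u)
H(w) = 1 + w/651 (H(w) = w*(1/651) + 1 = w/651 + 1 = 1 + w/651)
o = 379809084/217 (o = (1 + (1/651)*(-1122)) + 1750273 = (1 - 374/217) + 1750273 = -157/217 + 1750273 = 379809084/217 ≈ 1.7503e+6)
o/x(K) = 379809084/(217*((5/(6*(-455/4))))) = 379809084/(217*(((⅚)*(-4/455)))) = 379809084/(217*(-2/273)) = (379809084/217)*(-273/2) = -7406277138/31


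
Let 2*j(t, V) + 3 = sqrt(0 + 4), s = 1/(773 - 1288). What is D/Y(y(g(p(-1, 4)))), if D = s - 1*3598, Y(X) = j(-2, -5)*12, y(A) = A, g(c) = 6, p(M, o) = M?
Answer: 617657/1030 ≈ 599.67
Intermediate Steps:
s = -1/515 (s = 1/(-515) = -1/515 ≈ -0.0019417)
j(t, V) = -1/2 (j(t, V) = -3/2 + sqrt(0 + 4)/2 = -3/2 + sqrt(4)/2 = -3/2 + (1/2)*2 = -3/2 + 1 = -1/2)
Y(X) = -6 (Y(X) = -1/2*12 = -6)
D = -1852971/515 (D = -1/515 - 1*3598 = -1/515 - 3598 = -1852971/515 ≈ -3598.0)
D/Y(y(g(p(-1, 4)))) = -1852971/515/(-6) = -1852971/515*(-1/6) = 617657/1030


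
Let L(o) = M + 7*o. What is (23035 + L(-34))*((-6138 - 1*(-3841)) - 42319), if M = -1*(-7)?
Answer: -1017423264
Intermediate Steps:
M = 7
L(o) = 7 + 7*o
(23035 + L(-34))*((-6138 - 1*(-3841)) - 42319) = (23035 + (7 + 7*(-34)))*((-6138 - 1*(-3841)) - 42319) = (23035 + (7 - 238))*((-6138 + 3841) - 42319) = (23035 - 231)*(-2297 - 42319) = 22804*(-44616) = -1017423264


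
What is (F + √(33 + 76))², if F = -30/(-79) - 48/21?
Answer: 34444097/305809 - 2108*√109/553 ≈ 72.835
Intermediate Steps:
F = -1054/553 (F = -30*(-1/79) - 48*1/21 = 30/79 - 16/7 = -1054/553 ≈ -1.9060)
(F + √(33 + 76))² = (-1054/553 + √(33 + 76))² = (-1054/553 + √109)²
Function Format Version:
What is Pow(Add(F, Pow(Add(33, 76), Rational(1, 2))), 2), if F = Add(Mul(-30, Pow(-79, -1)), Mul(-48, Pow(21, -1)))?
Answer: Add(Rational(34444097, 305809), Mul(Rational(-2108, 553), Pow(109, Rational(1, 2)))) ≈ 72.835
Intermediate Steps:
F = Rational(-1054, 553) (F = Add(Mul(-30, Rational(-1, 79)), Mul(-48, Rational(1, 21))) = Add(Rational(30, 79), Rational(-16, 7)) = Rational(-1054, 553) ≈ -1.9060)
Pow(Add(F, Pow(Add(33, 76), Rational(1, 2))), 2) = Pow(Add(Rational(-1054, 553), Pow(Add(33, 76), Rational(1, 2))), 2) = Pow(Add(Rational(-1054, 553), Pow(109, Rational(1, 2))), 2)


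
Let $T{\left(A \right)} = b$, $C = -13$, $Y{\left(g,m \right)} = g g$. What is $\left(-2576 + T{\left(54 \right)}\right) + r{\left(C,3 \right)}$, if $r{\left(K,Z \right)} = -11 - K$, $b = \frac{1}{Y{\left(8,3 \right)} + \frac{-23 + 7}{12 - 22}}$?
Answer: $- \frac{844267}{328} \approx -2574.0$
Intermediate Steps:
$Y{\left(g,m \right)} = g^{2}$
$b = \frac{5}{328}$ ($b = \frac{1}{8^{2} + \frac{-23 + 7}{12 - 22}} = \frac{1}{64 - \frac{16}{-10}} = \frac{1}{64 - - \frac{8}{5}} = \frac{1}{64 + \frac{8}{5}} = \frac{1}{\frac{328}{5}} = \frac{5}{328} \approx 0.015244$)
$T{\left(A \right)} = \frac{5}{328}$
$\left(-2576 + T{\left(54 \right)}\right) + r{\left(C,3 \right)} = \left(-2576 + \frac{5}{328}\right) - -2 = - \frac{844923}{328} + \left(-11 + 13\right) = - \frac{844923}{328} + 2 = - \frac{844267}{328}$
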